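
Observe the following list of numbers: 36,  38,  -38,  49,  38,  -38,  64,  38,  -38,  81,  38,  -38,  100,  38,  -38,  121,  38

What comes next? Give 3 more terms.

Positions follow the repeating pattern ABB; grouping by letter gives 2 tracks.
Track A = 36, 49, 64, 81, 100, 121: consecutive squares n² from n = 6.
Track B = 38, -38, 38, -38, 38, -38, 38, -38, 38, -38, 38: alternating ±38.
Position 18 falls in track B as its term 12, giving -38.
Position 19 falls in track A as its term 7, giving 144.
Position 20 falls in track B as its term 13, giving 38.

-38, 144, 38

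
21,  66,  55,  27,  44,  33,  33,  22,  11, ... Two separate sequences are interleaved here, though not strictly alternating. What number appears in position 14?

Reading positions in blocks of 3 reveals the pattern ABB — 2 tracks woven together.
Track A: 21, 27, 33. Adding 6 each time.
Track B: 66, 55, 44, 33, 22, 11. Arithmetic with common difference −11.
Position 14 → track B, term 9 = -22.

-22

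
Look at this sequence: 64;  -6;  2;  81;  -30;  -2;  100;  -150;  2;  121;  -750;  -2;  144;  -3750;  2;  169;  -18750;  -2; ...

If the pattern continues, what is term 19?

Read the sequence 3 terms at a time; column i is its own pattern.
Track A is 64, 81, 100, 121, 144, 169, which is the squares 8², 9², 10², ….
Track B is -6, -30, -150, -750, -3750, -18750, which is geometric, ×5 each step.
Track C is 2, -2, 2, -2, 2, -2, which is oscillating between 2 and -2.
Term 19 comes from track A (its 7th entry): 196.

196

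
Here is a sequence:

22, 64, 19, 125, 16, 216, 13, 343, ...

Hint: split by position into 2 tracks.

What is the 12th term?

Positions 1, 3, 5, … form one subsequence and positions 2, 4, 6, … form another.
Stream A: 22, 19, 16, 13. Subtracting 3 each time.
Stream B: 64, 125, 216, 343. The cubes 4³, 5³, 6³, ….
Term 12 comes from stream B (its 6th entry): 729.

729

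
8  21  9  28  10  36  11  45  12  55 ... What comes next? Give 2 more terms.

Odd-indexed and even-indexed terms follow separate rules.
Stream A is 8, 9, 10, 11, 12, which is arithmetic with common difference +1.
Stream B is 21, 28, 36, 45, 55, which is the triangular numbers T_6, T_7, ….
The 11th slot belongs to stream A; its 6th term is 13.
Term 12 comes from stream B (its 6th entry): 66.

13, 66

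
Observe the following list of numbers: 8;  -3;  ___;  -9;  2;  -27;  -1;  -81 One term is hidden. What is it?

5

Taking every 2nd term gives 2 separate tracks.
Subsequence A: 8, ?, 2, -1 (arithmetic with common difference −3).
Subsequence B: -3, -9, -27, -81 (geometric with ratio 3).
So the missing entry in subsequence A is 5.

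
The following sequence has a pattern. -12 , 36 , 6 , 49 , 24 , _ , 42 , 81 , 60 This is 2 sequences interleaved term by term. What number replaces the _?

Split by position mod 2 into 2 tracks.
Track A = -12, 6, 24, 42, 60: arithmetic with common difference +18.
Track B = 36, 49, ?, 81: perfect squares starting at 6².
Filling track B at index 3 by its rule yields 64.

64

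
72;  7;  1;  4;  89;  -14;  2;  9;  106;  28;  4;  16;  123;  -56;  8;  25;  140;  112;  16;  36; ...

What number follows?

Taking every 4th term gives 4 separate tracks.
Track A: 72, 89, 106, 123, 140 (arithmetic, step +17).
Track B: 7, -14, 28, -56, 112 (geometric, ×-2 each step).
Track C: 1, 2, 4, 8, 16 (successive powers of 2).
Track D: 4, 9, 16, 25, 36 (perfect squares starting at 2²).
Position 21 falls in track A as its term 6, giving 157.

157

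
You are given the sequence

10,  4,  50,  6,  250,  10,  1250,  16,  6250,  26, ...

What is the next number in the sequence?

31250

Taking every 2nd term gives 2 separate tracks.
Track A: 10, 50, 250, 1250, 6250 (a geometric progression (common ratio 5)).
Track B: 4, 6, 10, 16, 26 (a Fibonacci-like recurrence a_n = a_{n-1} + a_{n-2}).
Position 11 falls in track A as its term 6, giving 31250.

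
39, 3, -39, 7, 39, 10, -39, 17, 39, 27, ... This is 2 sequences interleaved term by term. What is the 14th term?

71

Positions 1, 3, 5, … form one subsequence and positions 2, 4, 6, … form another.
Subsequence A is 39, -39, 39, -39, 39, which is oscillating between 39 and -39.
Subsequence B is 3, 7, 10, 17, 27, which is Fibonacci-style (each term is the sum of the two before it).
Position 14 → subsequence B, term 7 = 71.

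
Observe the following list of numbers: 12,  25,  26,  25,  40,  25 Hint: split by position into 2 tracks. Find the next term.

54

Odd-indexed and even-indexed terms follow separate rules.
Stream A: 12, 26, 40. Arithmetic with common difference +14.
Stream B: 25, 25, 25. The constant sequence 25.
Term 7 comes from stream A (its 4th entry): 54.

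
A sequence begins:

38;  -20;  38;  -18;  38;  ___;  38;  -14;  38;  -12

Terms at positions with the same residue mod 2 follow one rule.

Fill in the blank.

-16

Positions 1, 3, 5, … form one subsequence and positions 2, 4, 6, … form another.
Subsequence A is 38, 38, 38, 38, 38, which is always 38.
Subsequence B is -20, -18, ?, -14, -12, which is linear: a_n = -22 + 2·n.
Filling subsequence B at index 3 by its rule yields -16.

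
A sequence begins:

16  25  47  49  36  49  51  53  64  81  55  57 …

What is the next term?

Positions follow the repeating pattern AABB; grouping by letter gives 2 tracks.
Track A is 16, 25, 36, 49, 64, 81, which is consecutive squares n² from n = 4.
Track B is 47, 49, 51, 53, 55, 57, which is adding 2 each time.
Position 13 falls in track A as its term 7, giving 100.

100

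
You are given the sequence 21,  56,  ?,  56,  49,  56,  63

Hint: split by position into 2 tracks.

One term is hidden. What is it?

Split by position mod 2 into 2 tracks.
Track A is 21, ?, 49, 63, which is arithmetic, step +14.
Track B is 56, 56, 56, which is the constant sequence 56.
So the missing entry in track A is 35.

35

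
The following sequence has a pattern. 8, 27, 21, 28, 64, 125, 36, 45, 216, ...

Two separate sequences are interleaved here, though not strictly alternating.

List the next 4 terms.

343, 55, 66, 512

The slot pattern repeats as AABB (period 4), so there are 2 interleaved tracks.
Track A: 8, 27, 64, 125, 216. The cubes 2³, 3³, 4³, ….
Track B: 21, 28, 36, 45. Triangular numbers starting at T_6.
Position 10 falls in track A as its term 6, giving 343.
Position 11 → track B, term 5 = 55.
Position 12 falls in track B as its term 6, giving 66.
Term 13 comes from track A (its 7th entry): 512.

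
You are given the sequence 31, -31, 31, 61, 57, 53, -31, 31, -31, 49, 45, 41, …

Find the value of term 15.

Positions follow the repeating pattern AAABBB; grouping by letter gives 2 tracks.
Stream A: 31, -31, 31, -31, 31, -31 (the oscillation 31·(−1)^(n+1)).
Stream B: 61, 57, 53, 49, 45, 41 (subtracting 4 each time).
Position 15 falls in stream A as its term 9, giving 31.

31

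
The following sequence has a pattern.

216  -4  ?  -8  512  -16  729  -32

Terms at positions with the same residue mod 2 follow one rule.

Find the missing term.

Positions 1, 3, 5, … form one subsequence and positions 2, 4, 6, … form another.
Subsequence A is 216, ?, 512, 729, which is perfect cubes starting at 6³.
Subsequence B is -4, -8, -16, -32, which is geometric with ratio 2.
So the missing entry in subsequence A is 343.

343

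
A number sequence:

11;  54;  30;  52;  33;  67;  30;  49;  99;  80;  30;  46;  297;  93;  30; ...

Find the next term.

Split by position mod 4 into 4 tracks.
Subsequence A: 11, 33, 99, 297 (multiplying by 3 each time).
Subsequence B: 54, 67, 80, 93 (adding 13 each time).
Subsequence C: 30, 30, 30, 30 (always 30).
Subsequence D: 52, 49, 46 (subtracting 3 each time).
Term 16 comes from subsequence D (its 4th entry): 43.

43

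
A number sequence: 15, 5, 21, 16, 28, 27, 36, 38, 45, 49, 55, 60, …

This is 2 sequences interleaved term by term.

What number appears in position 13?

66

Split by position mod 2 into 2 tracks.
Subsequence A = 15, 21, 28, 36, 45, 55: triangular numbers starting at T_5.
Subsequence B = 5, 16, 27, 38, 49, 60: linear: a_n = -6 + 11·n.
Term 13 comes from subsequence A (its 7th entry): 66.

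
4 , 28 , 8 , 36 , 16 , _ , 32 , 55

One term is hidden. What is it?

45

Positions 1, 3, 5, … form one subsequence and positions 2, 4, 6, … form another.
Stream A: 4, 8, 16, 32 (powers 2^2, 2^3, 2^4, …).
Stream B: 28, 36, ?, 55 (the triangular numbers T_7, T_8, …).
Stream B's pattern makes the blank 45.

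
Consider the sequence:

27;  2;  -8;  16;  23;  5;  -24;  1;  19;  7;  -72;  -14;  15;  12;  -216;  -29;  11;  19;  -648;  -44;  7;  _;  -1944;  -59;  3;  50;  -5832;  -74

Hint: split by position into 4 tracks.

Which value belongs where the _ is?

Split by position mod 4 into 4 tracks.
Subsequence A = 27, 23, 19, 15, 11, 7, 3: linear: a_n = 31 − 4·n.
Subsequence B = 2, 5, 7, 12, 19, ?, 50: a Fibonacci-like recurrence a_n = a_{n-1} + a_{n-2}.
Subsequence C = -8, -24, -72, -216, -648, -1944, -5832: geometric with ratio 3.
Subsequence D = 16, 1, -14, -29, -44, -59, -74: arithmetic, step −15.
So the missing entry in subsequence B is 31.

31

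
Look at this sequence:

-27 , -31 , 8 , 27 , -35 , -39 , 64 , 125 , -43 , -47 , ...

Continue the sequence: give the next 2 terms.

216, 343

Reading positions in blocks of 4 reveals the pattern AABB — 2 tracks woven together.
Stream A: -27, -31, -35, -39, -43, -47 — linear: a_n = -23 − 4·n.
Stream B: 8, 27, 64, 125 — the cubes 2³, 3³, 4³, ….
The 11th slot belongs to stream B; its 5th term is 216.
Position 12 → stream B, term 6 = 343.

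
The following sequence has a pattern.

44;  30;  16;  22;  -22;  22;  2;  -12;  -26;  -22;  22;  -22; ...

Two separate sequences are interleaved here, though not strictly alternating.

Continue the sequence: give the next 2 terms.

Reading positions in blocks of 6 reveals the pattern AAABBB — 2 tracks woven together.
Subsequence A is 44, 30, 16, 2, -12, -26, which is arithmetic with common difference −14.
Subsequence B is 22, -22, 22, -22, 22, -22, which is the oscillation 22·(−1)^(n+1).
Position 13 falls in subsequence A as its term 7, giving -40.
Position 14 falls in subsequence A as its term 8, giving -54.

-40, -54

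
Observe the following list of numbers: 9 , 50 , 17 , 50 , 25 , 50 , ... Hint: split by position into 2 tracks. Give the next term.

33

Taking every 2nd term gives 2 separate tracks.
Stream A: 9, 17, 25. Arithmetic with common difference +8.
Stream B: 50, 50, 50. The constant sequence 50.
Position 7 → stream A, term 4 = 33.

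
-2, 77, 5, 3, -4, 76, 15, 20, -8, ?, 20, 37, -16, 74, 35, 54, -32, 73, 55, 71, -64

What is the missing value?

Split by position mod 4 into 4 tracks.
Subsequence A: -2, -4, -8, -16, -32, -64. A geometric progression (common ratio 2).
Subsequence B: 77, 76, ?, 74, 73. Arithmetic with common difference −1.
Subsequence C: 5, 15, 20, 35, 55. Each term equals the sum of the previous two.
Subsequence D: 3, 20, 37, 54, 71. Linear: a_n = -14 + 17·n.
Filling subsequence B at index 3 by its rule yields 75.

75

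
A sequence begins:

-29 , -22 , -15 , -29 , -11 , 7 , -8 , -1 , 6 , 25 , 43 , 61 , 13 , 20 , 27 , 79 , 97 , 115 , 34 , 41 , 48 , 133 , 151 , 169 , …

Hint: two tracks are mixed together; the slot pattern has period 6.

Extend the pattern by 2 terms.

55, 62

The slot pattern repeats as AAABBB (period 6), so there are 2 interleaved tracks.
Track A = -29, -22, -15, -8, -1, 6, 13, 20, 27, 34, 41, 48: arithmetic with common difference +7.
Track B = -29, -11, 7, 25, 43, 61, 79, 97, 115, 133, 151, 169: arithmetic, step +18.
Position 25 → track A, term 13 = 55.
Term 26 comes from track A (its 14th entry): 62.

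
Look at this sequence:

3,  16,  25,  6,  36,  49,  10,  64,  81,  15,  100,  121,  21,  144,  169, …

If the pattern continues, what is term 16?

Reading positions in blocks of 3 reveals the pattern ABB — 2 tracks woven together.
Track A: 3, 6, 10, 15, 21 (triangular numbers n(n+1)/2 for n = 2, 3, …).
Track B: 16, 25, 36, 49, 64, 81, 100, 121, 144, 169 (perfect squares starting at 4²).
Position 16 → track A, term 6 = 28.

28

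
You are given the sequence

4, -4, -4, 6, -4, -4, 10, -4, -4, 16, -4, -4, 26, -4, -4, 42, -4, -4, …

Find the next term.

Positions follow the repeating pattern ABB; grouping by letter gives 2 tracks.
Stream A: 4, 6, 10, 16, 26, 42 — Fibonacci-style (each term is the sum of the two before it).
Stream B: -4, -4, -4, -4, -4, -4, -4, -4, -4, -4, -4, -4 — the constant sequence -4.
Position 19 falls in stream A as its term 7, giving 68.

68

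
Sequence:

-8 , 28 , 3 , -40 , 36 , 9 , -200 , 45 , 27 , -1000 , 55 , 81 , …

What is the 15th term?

243

Split by position mod 3: positions 1, 4, 7, … form one track, and each other residue class forms its own.
Track A: -8, -40, -200, -1000 — geometric with ratio 5.
Track B: 28, 36, 45, 55 — triangular numbers starting at T_7.
Track C: 3, 9, 27, 81 — successive powers of 3.
Position 15 falls in track C as its term 5, giving 243.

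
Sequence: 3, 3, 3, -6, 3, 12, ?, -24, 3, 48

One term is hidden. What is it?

The terms cycle through 2 interleaved subsequences.
Subsequence A: 3, 3, 3, ?, 3 — the constant sequence 3.
Subsequence B: 3, -6, 12, -24, 48 — geometric, ×-2 each step.
Filling subsequence A at index 4 by its rule yields 3.

3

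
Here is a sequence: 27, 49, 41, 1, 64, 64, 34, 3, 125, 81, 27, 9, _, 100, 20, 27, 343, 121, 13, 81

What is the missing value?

The terms cycle through 4 interleaved subsequences.
Track A is 27, 64, 125, ?, 343, which is perfect cubes starting at 3³.
Track B is 49, 64, 81, 100, 121, which is the squares 7², 8², 9², ….
Track C is 41, 34, 27, 20, 13, which is linear: a_n = 48 − 7·n.
Track D is 1, 3, 9, 27, 81, which is powers of 3.
So the missing entry in track A is 216.

216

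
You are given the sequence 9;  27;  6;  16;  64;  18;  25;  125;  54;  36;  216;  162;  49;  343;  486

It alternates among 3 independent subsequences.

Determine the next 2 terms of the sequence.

64, 512

Read the sequence 3 terms at a time; column i is its own pattern.
Track A: 9, 16, 25, 36, 49 (perfect squares starting at 3²).
Track B: 27, 64, 125, 216, 343 (perfect cubes starting at 3³).
Track C: 6, 18, 54, 162, 486 (geometric with ratio 3).
The 16th slot belongs to track A; its 6th term is 64.
Position 17 → track B, term 6 = 512.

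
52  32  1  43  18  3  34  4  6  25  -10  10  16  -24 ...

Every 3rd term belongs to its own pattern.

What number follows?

Split by position mod 3: positions 1, 4, 7, … form one track, and each other residue class forms its own.
Stream A: 52, 43, 34, 25, 16 — arithmetic, step −9.
Stream B: 32, 18, 4, -10, -24 — arithmetic with common difference −14.
Stream C: 1, 3, 6, 10 — triangular numbers starting at T_1.
The 15th slot belongs to stream C; its 5th term is 15.

15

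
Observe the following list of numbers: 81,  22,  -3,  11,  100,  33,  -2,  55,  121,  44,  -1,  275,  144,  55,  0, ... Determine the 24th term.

34375

Taking every 4th term gives 4 separate tracks.
Track A: 81, 100, 121, 144 (perfect squares starting at 9²).
Track B: 22, 33, 44, 55 (arithmetic with common difference +11).
Track C: -3, -2, -1, 0 (arithmetic with common difference +1).
Track D: 11, 55, 275 (geometric, ×5 each step).
The 24th slot belongs to track D; its 6th term is 34375.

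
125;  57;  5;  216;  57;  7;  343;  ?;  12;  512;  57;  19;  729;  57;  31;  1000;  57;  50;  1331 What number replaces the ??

57

Taking every 3rd term gives 3 separate tracks.
Stream A: 125, 216, 343, 512, 729, 1000, 1331. Perfect cubes starting at 5³.
Stream B: 57, 57, ?, 57, 57, 57. Constant 57.
Stream C: 5, 7, 12, 19, 31, 50. Fibonacci-style (each term is the sum of the two before it).
The gap is stream B's term 3; the rule gives 57.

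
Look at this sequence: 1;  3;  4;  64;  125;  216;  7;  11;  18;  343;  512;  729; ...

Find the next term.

29

The slot pattern repeats as AAABBB (period 6), so there are 2 interleaved tracks.
Track A: 1, 3, 4, 7, 11, 18. A Fibonacci-like recurrence a_n = a_{n-1} + a_{n-2}.
Track B: 64, 125, 216, 343, 512, 729. Perfect cubes starting at 4³.
Position 13 → track A, term 7 = 29.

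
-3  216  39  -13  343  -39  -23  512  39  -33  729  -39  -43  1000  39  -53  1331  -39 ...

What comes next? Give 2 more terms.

Split by position mod 3: positions 1, 4, 7, … form one track, and each other residue class forms its own.
Track A is -3, -13, -23, -33, -43, -53, which is linear: a_n = 7 − 10·n.
Track B is 216, 343, 512, 729, 1000, 1331, which is the cubes 6³, 7³, 8³, ….
Track C is 39, -39, 39, -39, 39, -39, which is the oscillation 39·(−1)^(n+1).
The 19th slot belongs to track A; its 7th term is -63.
Position 20 falls in track B as its term 7, giving 1728.

-63, 1728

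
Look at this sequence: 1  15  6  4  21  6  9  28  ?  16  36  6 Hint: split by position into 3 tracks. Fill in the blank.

6

Read the sequence 3 terms at a time; column i is its own pattern.
Track A: 1, 4, 9, 16 (perfect squares starting at 1²).
Track B: 15, 21, 28, 36 (triangular numbers starting at T_5).
Track C: 6, 6, ?, 6 (always 6).
Filling track C at index 3 by its rule yields 6.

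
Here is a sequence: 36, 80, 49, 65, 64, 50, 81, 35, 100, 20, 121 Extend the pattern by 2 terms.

5, 144

Taking every 2nd term gives 2 separate tracks.
Track A is 36, 49, 64, 81, 100, 121, which is the squares 6², 7², 8², ….
Track B is 80, 65, 50, 35, 20, which is subtracting 15 each time.
Term 12 comes from track B (its 6th entry): 5.
Position 13 falls in track A as its term 7, giving 144.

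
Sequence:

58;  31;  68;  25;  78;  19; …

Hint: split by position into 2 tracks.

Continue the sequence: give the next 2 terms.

Split by position mod 2 into 2 tracks.
Subsequence A: 58, 68, 78. Linear: a_n = 48 + 10·n.
Subsequence B: 31, 25, 19. Arithmetic, step −6.
Term 7 comes from subsequence A (its 4th entry): 88.
Position 8 falls in subsequence B as its term 4, giving 13.

88, 13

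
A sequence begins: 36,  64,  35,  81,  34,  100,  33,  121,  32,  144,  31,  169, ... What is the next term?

30

The terms cycle through 2 interleaved subsequences.
Track A = 36, 35, 34, 33, 32, 31: subtracting 1 each time.
Track B = 64, 81, 100, 121, 144, 169: consecutive squares n² from n = 8.
Term 13 comes from track A (its 7th entry): 30.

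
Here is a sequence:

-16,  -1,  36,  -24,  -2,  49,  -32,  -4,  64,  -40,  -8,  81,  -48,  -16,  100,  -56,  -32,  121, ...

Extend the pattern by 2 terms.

Taking every 3rd term gives 3 separate tracks.
Subsequence A: -16, -24, -32, -40, -48, -56 (arithmetic, step −8).
Subsequence B: -1, -2, -4, -8, -16, -32 (geometric, ×2 each step).
Subsequence C: 36, 49, 64, 81, 100, 121 (the squares 6², 7², 8², …).
Position 19 falls in subsequence A as its term 7, giving -64.
The 20th slot belongs to subsequence B; its 7th term is -64.

-64, -64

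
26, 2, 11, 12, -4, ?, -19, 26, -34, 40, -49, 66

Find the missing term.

14

The terms cycle through 2 interleaved subsequences.
Track A: 26, 11, -4, -19, -34, -49. Subtracting 15 each time.
Track B: 2, 12, ?, 26, 40, 66. Fibonacci-style (each term is the sum of the two before it).
Filling track B at index 3 by its rule yields 14.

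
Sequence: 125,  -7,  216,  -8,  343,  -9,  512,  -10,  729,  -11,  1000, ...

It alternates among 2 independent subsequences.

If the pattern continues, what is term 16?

The terms cycle through 2 interleaved subsequences.
Track A: 125, 216, 343, 512, 729, 1000 — perfect cubes starting at 5³.
Track B: -7, -8, -9, -10, -11 — arithmetic with common difference −1.
Position 16 → track B, term 8 = -14.

-14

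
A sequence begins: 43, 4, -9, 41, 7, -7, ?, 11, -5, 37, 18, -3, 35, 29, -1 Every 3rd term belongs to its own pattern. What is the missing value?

39

Split by position mod 3: positions 1, 4, 7, … form one track, and each other residue class forms its own.
Subsequence A is 43, 41, ?, 37, 35, which is arithmetic, step −2.
Subsequence B is 4, 7, 11, 18, 29, which is each term equals the sum of the previous two.
Subsequence C is -9, -7, -5, -3, -1, which is arithmetic, step +2.
The gap is subsequence A's term 3; the rule gives 39.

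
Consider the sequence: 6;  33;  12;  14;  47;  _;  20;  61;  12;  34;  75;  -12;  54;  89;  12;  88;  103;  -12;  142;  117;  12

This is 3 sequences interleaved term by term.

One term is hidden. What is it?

-12

Split by position mod 3: positions 1, 4, 7, … form one track, and each other residue class forms its own.
Subsequence A: 6, 14, 20, 34, 54, 88, 142 — Fibonacci-style (each term is the sum of the two before it).
Subsequence B: 33, 47, 61, 75, 89, 103, 117 — arithmetic with common difference +14.
Subsequence C: 12, ?, 12, -12, 12, -12, 12 — oscillating between 12 and -12.
The gap is subsequence C's term 2; the rule gives -12.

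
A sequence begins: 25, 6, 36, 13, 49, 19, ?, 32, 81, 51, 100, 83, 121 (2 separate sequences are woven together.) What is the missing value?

64

Split by position mod 2 into 2 tracks.
Track A: 25, 36, 49, ?, 81, 100, 121 (the squares 5², 6², 7², …).
Track B: 6, 13, 19, 32, 51, 83 (a Fibonacci-like recurrence a_n = a_{n-1} + a_{n-2}).
Track A's pattern makes the blank 64.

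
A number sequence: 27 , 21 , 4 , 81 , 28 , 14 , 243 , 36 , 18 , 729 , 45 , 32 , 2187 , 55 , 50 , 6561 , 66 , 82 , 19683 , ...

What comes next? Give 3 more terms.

78, 132, 59049

The terms cycle through 3 interleaved subsequences.
Track A = 27, 81, 243, 729, 2187, 6561, 19683: powers of 3.
Track B = 21, 28, 36, 45, 55, 66: triangular numbers n(n+1)/2 for n = 6, 7, ….
Track C = 4, 14, 18, 32, 50, 82: a Fibonacci-like recurrence a_n = a_{n-1} + a_{n-2}.
Position 20 falls in track B as its term 7, giving 78.
Position 21 falls in track C as its term 7, giving 132.
The 22nd slot belongs to track A; its 8th term is 59049.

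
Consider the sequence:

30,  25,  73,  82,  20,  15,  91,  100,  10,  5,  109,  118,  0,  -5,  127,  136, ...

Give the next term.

-10

Reading positions in blocks of 4 reveals the pattern AABB — 2 tracks woven together.
Subsequence A: 30, 25, 20, 15, 10, 5, 0, -5 (arithmetic with common difference −5).
Subsequence B: 73, 82, 91, 100, 109, 118, 127, 136 (linear: a_n = 64 + 9·n).
The 17th slot belongs to subsequence A; its 9th term is -10.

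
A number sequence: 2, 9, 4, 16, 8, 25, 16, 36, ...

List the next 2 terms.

32, 49

Odd-indexed and even-indexed terms follow separate rules.
Stream A: 2, 4, 8, 16 — a geometric progression (common ratio 2).
Stream B: 9, 16, 25, 36 — the squares 3², 4², 5², ….
Position 9 → stream A, term 5 = 32.
Term 10 comes from stream B (its 5th entry): 49.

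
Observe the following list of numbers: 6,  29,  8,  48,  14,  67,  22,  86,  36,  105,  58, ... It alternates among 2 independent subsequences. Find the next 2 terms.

124, 94

Taking every 2nd term gives 2 separate tracks.
Track A: 6, 8, 14, 22, 36, 58. Each term equals the sum of the previous two.
Track B: 29, 48, 67, 86, 105. Arithmetic with common difference +19.
The 12th slot belongs to track B; its 6th term is 124.
Term 13 comes from track A (its 7th entry): 94.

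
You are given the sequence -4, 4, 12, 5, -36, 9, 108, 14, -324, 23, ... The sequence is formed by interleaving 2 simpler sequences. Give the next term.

972

Split by position mod 2 into 2 tracks.
Subsequence A is -4, 12, -36, 108, -324, which is multiplying by -3 each time.
Subsequence B is 4, 5, 9, 14, 23, which is each term equals the sum of the previous two.
Position 11 → subsequence A, term 6 = 972.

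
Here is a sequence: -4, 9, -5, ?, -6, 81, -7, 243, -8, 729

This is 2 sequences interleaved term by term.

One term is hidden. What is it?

27

Odd-indexed and even-indexed terms follow separate rules.
Track A = -4, -5, -6, -7, -8: subtracting 1 each time.
Track B = 9, ?, 81, 243, 729: powers of 3.
Track B's pattern makes the blank 27.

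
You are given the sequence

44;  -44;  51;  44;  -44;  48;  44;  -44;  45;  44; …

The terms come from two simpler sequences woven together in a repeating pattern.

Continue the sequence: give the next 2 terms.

-44, 42

The slot pattern repeats as AAB (period 3), so there are 2 interleaved tracks.
Track A is 44, -44, 44, -44, 44, -44, 44, which is the oscillation 44·(−1)^(n+1).
Track B is 51, 48, 45, which is subtracting 3 each time.
Position 11 falls in track A as its term 8, giving -44.
The 12th slot belongs to track B; its 4th term is 42.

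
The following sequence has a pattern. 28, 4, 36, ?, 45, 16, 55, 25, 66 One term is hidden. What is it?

9

Split by position mod 2 into 2 tracks.
Track A: 28, 36, 45, 55, 66 (triangular numbers starting at T_7).
Track B: 4, ?, 16, 25 (the squares 2², 3², 4², …).
The gap is track B's term 2; the rule gives 9.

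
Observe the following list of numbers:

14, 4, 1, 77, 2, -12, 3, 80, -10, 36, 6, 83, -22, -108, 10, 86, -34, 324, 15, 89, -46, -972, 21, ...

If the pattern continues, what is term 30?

-8748

Taking every 4th term gives 4 separate tracks.
Subsequence A = 14, 2, -10, -22, -34, -46: arithmetic, step −12.
Subsequence B = 4, -12, 36, -108, 324, -972: multiplying by -3 each time.
Subsequence C = 1, 3, 6, 10, 15, 21: triangular numbers n(n+1)/2 for n = 1, 2, ….
Subsequence D = 77, 80, 83, 86, 89: linear: a_n = 74 + 3·n.
The 30th slot belongs to subsequence B; its 8th term is -8748.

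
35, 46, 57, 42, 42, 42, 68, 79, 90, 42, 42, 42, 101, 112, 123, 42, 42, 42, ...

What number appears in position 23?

42

Reading positions in blocks of 6 reveals the pattern AAABBB — 2 tracks woven together.
Subsequence A is 35, 46, 57, 68, 79, 90, 101, 112, 123, which is adding 11 each time.
Subsequence B is 42, 42, 42, 42, 42, 42, 42, 42, 42, which is always 42.
Term 23 comes from subsequence B (its 11th entry): 42.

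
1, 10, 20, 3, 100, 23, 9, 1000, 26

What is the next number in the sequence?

Split by position mod 3: positions 1, 4, 7, … form one track, and each other residue class forms its own.
Stream A = 1, 3, 9: powers of 3.
Stream B = 10, 100, 1000: multiplying by 10 each time.
Stream C = 20, 23, 26: linear: a_n = 17 + 3·n.
Term 10 comes from stream A (its 4th entry): 27.

27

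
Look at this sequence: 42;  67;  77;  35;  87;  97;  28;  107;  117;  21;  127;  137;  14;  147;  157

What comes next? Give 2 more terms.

The slot pattern repeats as ABB (period 3), so there are 2 interleaved tracks.
Stream A is 42, 35, 28, 21, 14, which is arithmetic, step −7.
Stream B is 67, 77, 87, 97, 107, 117, 127, 137, 147, 157, which is arithmetic, step +10.
Position 16 falls in stream A as its term 6, giving 7.
Position 17 → stream B, term 11 = 167.

7, 167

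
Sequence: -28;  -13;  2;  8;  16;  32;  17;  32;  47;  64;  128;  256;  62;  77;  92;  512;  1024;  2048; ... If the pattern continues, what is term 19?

Reading positions in blocks of 6 reveals the pattern AAABBB — 2 tracks woven together.
Track A is -28, -13, 2, 17, 32, 47, 62, 77, 92, which is arithmetic, step +15.
Track B is 8, 16, 32, 64, 128, 256, 512, 1024, 2048, which is powers of 2.
Term 19 comes from track A (its 10th entry): 107.

107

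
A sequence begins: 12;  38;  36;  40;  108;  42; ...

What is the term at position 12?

Taking every 2nd term gives 2 separate tracks.
Track A is 12, 36, 108, which is multiplying by 3 each time.
Track B is 38, 40, 42, which is arithmetic with common difference +2.
Position 12 falls in track B as its term 6, giving 48.

48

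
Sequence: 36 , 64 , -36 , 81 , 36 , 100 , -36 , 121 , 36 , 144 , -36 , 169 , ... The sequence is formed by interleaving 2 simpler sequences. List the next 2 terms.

36, 196

Split by position mod 2 into 2 tracks.
Stream A = 36, -36, 36, -36, 36, -36: alternating ±36.
Stream B = 64, 81, 100, 121, 144, 169: the squares 8², 9², 10², ….
Position 13 → stream A, term 7 = 36.
The 14th slot belongs to stream B; its 7th term is 196.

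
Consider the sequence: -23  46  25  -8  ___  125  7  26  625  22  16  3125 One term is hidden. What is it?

36

The terms cycle through 3 interleaved subsequences.
Subsequence A: -23, -8, 7, 22. Linear: a_n = -38 + 15·n.
Subsequence B: 46, ?, 26, 16. Linear: a_n = 56 − 10·n.
Subsequence C: 25, 125, 625, 3125. Successive powers of 5.
The gap is subsequence B's term 2; the rule gives 36.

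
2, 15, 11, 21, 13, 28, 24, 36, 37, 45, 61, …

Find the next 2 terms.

55, 98

Taking every 2nd term gives 2 separate tracks.
Subsequence A is 2, 11, 13, 24, 37, 61, which is each term equals the sum of the previous two.
Subsequence B is 15, 21, 28, 36, 45, which is triangular numbers n(n+1)/2 for n = 5, 6, ….
Position 12 → subsequence B, term 6 = 55.
Term 13 comes from subsequence A (its 7th entry): 98.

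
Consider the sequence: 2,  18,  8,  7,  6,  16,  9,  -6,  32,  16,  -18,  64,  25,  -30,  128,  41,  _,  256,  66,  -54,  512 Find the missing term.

-42

Split by position mod 3 into 3 tracks.
Stream A: 2, 7, 9, 16, 25, 41, 66 — Fibonacci-style (each term is the sum of the two before it).
Stream B: 18, 6, -6, -18, -30, ?, -54 — arithmetic, step −12.
Stream C: 8, 16, 32, 64, 128, 256, 512 — powers of 2.
The gap is stream B's term 6; the rule gives -42.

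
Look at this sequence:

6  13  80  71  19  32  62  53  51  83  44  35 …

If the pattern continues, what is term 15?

Reading positions in blocks of 4 reveals the pattern AABB — 2 tracks woven together.
Track A: 6, 13, 19, 32, 51, 83. Each term equals the sum of the previous two.
Track B: 80, 71, 62, 53, 44, 35. Arithmetic with common difference −9.
The 15th slot belongs to track B; its 7th term is 26.

26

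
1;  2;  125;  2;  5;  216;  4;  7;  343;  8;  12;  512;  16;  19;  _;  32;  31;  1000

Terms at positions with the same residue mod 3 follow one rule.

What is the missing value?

729

Split by position mod 3: positions 1, 4, 7, … form one track, and each other residue class forms its own.
Stream A is 1, 2, 4, 8, 16, 32, which is powers of 2.
Stream B is 2, 5, 7, 12, 19, 31, which is each term equals the sum of the previous two.
Stream C is 125, 216, 343, 512, ?, 1000, which is perfect cubes starting at 5³.
Filling stream C at index 5 by its rule yields 729.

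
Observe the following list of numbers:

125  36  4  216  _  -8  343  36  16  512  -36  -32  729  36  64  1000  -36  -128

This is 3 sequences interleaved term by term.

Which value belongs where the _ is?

The terms cycle through 3 interleaved subsequences.
Track A: 125, 216, 343, 512, 729, 1000 (consecutive cubes n³ from n = 5).
Track B: 36, ?, 36, -36, 36, -36 (the oscillation 36·(−1)^(n+1)).
Track C: 4, -8, 16, -32, 64, -128 (multiplying by -2 each time).
So the missing entry in track B is -36.

-36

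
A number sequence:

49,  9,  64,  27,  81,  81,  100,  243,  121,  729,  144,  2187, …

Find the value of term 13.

Taking every 2nd term gives 2 separate tracks.
Stream A: 49, 64, 81, 100, 121, 144 (the squares 7², 8², 9², …).
Stream B: 9, 27, 81, 243, 729, 2187 (powers 3^2, 3^3, 3^4, …).
Position 13 falls in stream A as its term 7, giving 169.

169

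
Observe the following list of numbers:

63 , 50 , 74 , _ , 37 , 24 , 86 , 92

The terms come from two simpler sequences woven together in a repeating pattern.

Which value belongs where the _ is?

The slot pattern repeats as AABB (period 4), so there are 2 interleaved tracks.
Subsequence A is 63, 50, 37, 24, which is arithmetic, step −13.
Subsequence B is 74, ?, 86, 92, which is arithmetic with common difference +6.
Subsequence B's pattern makes the blank 80.

80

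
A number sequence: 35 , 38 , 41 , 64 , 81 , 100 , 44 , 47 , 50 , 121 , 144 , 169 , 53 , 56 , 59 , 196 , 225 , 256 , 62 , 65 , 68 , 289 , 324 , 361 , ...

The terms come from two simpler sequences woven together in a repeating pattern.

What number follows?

Reading positions in blocks of 6 reveals the pattern AAABBB — 2 tracks woven together.
Stream A: 35, 38, 41, 44, 47, 50, 53, 56, 59, 62, 65, 68 — arithmetic with common difference +3.
Stream B: 64, 81, 100, 121, 144, 169, 196, 225, 256, 289, 324, 361 — perfect squares starting at 8².
Position 25 → stream A, term 13 = 71.

71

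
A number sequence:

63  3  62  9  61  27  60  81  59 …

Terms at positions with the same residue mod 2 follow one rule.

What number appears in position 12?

729

The terms cycle through 2 interleaved subsequences.
Track A = 63, 62, 61, 60, 59: linear: a_n = 64 − n.
Track B = 3, 9, 27, 81: powers of 3.
Term 12 comes from track B (its 6th entry): 729.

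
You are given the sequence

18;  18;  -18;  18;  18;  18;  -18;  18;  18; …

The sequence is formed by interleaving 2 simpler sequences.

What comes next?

18

Split by position mod 2 into 2 tracks.
Track A: 18, -18, 18, -18, 18. The oscillation 18·(−1)^(n+1).
Track B: 18, 18, 18, 18. The constant sequence 18.
The 10th slot belongs to track B; its 5th term is 18.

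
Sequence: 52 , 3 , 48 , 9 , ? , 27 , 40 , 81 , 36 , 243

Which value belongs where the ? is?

Odd-indexed and even-indexed terms follow separate rules.
Track A is 52, 48, ?, 40, 36, which is arithmetic, step −4.
Track B is 3, 9, 27, 81, 243, which is powers of 3.
Track A's pattern makes the blank 44.

44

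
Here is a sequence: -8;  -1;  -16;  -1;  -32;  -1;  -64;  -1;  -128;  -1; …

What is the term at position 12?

-1

Positions 1, 3, 5, … form one subsequence and positions 2, 4, 6, … form another.
Track A = -8, -16, -32, -64, -128: geometric, ×2 each step.
Track B = -1, -1, -1, -1, -1: the constant sequence -1.
Position 12 falls in track B as its term 6, giving -1.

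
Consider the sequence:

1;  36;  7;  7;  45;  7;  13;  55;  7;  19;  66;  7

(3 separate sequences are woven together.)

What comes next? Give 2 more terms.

25, 78

Split by position mod 3 into 3 tracks.
Subsequence A: 1, 7, 13, 19 — arithmetic with common difference +6.
Subsequence B: 36, 45, 55, 66 — triangular numbers starting at T_8.
Subsequence C: 7, 7, 7, 7 — always 7.
Position 13 falls in subsequence A as its term 5, giving 25.
Term 14 comes from subsequence B (its 5th entry): 78.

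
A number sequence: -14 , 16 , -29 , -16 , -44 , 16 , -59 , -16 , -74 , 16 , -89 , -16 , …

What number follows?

Odd-indexed and even-indexed terms follow separate rules.
Stream A: -14, -29, -44, -59, -74, -89 (subtracting 15 each time).
Stream B: 16, -16, 16, -16, 16, -16 (the oscillation 16·(−1)^(n+1)).
The 13th slot belongs to stream A; its 7th term is -104.

-104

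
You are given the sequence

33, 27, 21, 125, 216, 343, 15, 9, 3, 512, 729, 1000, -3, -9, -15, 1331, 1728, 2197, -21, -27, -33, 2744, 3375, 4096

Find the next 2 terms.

-39, -45

The slot pattern repeats as AAABBB (period 6), so there are 2 interleaved tracks.
Stream A is 33, 27, 21, 15, 9, 3, -3, -9, -15, -21, -27, -33, which is arithmetic with common difference −6.
Stream B is 125, 216, 343, 512, 729, 1000, 1331, 1728, 2197, 2744, 3375, 4096, which is the cubes 5³, 6³, 7³, ….
The 25th slot belongs to stream A; its 13th term is -39.
Position 26 falls in stream A as its term 14, giving -45.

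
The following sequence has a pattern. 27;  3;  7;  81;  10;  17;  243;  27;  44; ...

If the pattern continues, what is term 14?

Reading positions in blocks of 3 reveals the pattern ABB — 2 tracks woven together.
Track A is 27, 81, 243, which is powers 3^3, 3^4, 3^5, ….
Track B is 3, 7, 10, 17, 27, 44, which is a Fibonacci-like recurrence a_n = a_{n-1} + a_{n-2}.
Term 14 comes from track B (its 9th entry): 186.

186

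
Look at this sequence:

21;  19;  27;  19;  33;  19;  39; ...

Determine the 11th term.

51

The terms cycle through 2 interleaved subsequences.
Track A: 21, 27, 33, 39. Arithmetic, step +6.
Track B: 19, 19, 19. Constant 19.
Term 11 comes from track A (its 6th entry): 51.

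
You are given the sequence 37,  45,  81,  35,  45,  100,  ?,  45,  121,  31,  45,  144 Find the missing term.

33

Split by position mod 3 into 3 tracks.
Track A: 37, 35, ?, 31 (arithmetic, step −2).
Track B: 45, 45, 45, 45 (the constant sequence 45).
Track C: 81, 100, 121, 144 (perfect squares starting at 9²).
Track A's pattern makes the blank 33.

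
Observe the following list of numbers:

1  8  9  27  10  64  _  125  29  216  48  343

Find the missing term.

The terms cycle through 2 interleaved subsequences.
Track A is 1, 9, 10, ?, 29, 48, which is Fibonacci-style (each term is the sum of the two before it).
Track B is 8, 27, 64, 125, 216, 343, which is the cubes 2³, 3³, 4³, ….
Track A's pattern makes the blank 19.

19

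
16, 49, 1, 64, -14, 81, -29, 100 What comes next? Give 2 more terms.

Split by position mod 2 into 2 tracks.
Track A: 16, 1, -14, -29. Arithmetic, step −15.
Track B: 49, 64, 81, 100. Consecutive squares n² from n = 7.
Position 9 → track A, term 5 = -44.
The 10th slot belongs to track B; its 5th term is 121.

-44, 121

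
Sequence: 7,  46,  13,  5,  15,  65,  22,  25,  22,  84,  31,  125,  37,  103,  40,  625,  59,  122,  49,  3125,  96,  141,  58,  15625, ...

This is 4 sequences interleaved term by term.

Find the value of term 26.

160

The terms cycle through 4 interleaved subsequences.
Stream A is 7, 15, 22, 37, 59, 96, which is each term equals the sum of the previous two.
Stream B is 46, 65, 84, 103, 122, 141, which is linear: a_n = 27 + 19·n.
Stream C is 13, 22, 31, 40, 49, 58, which is arithmetic with common difference +9.
Stream D is 5, 25, 125, 625, 3125, 15625, which is powers 5^1, 5^2, 5^3, ….
Position 26 falls in stream B as its term 7, giving 160.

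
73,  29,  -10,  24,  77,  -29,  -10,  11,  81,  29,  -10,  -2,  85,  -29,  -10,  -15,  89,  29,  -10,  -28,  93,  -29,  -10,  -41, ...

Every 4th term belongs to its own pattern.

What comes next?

97

Taking every 4th term gives 4 separate tracks.
Stream A: 73, 77, 81, 85, 89, 93. Arithmetic with common difference +4.
Stream B: 29, -29, 29, -29, 29, -29. The oscillation 29·(−1)^(n+1).
Stream C: -10, -10, -10, -10, -10, -10. The constant sequence -10.
Stream D: 24, 11, -2, -15, -28, -41. Linear: a_n = 37 − 13·n.
Position 25 → stream A, term 7 = 97.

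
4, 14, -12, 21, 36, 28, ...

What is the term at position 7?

Taking every 2nd term gives 2 separate tracks.
Subsequence A = 4, -12, 36: multiplying by -3 each time.
Subsequence B = 14, 21, 28: linear: a_n = 7 + 7·n.
The 7th slot belongs to subsequence A; its 4th term is -108.

-108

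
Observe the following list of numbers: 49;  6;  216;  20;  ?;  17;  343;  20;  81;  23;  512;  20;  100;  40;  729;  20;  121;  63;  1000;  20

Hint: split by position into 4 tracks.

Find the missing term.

64

Split by position mod 4: positions 1, 5, 9, … form one track, and each other residue class forms its own.
Stream A: 49, ?, 81, 100, 121. Consecutive squares n² from n = 7.
Stream B: 6, 17, 23, 40, 63. Each term equals the sum of the previous two.
Stream C: 216, 343, 512, 729, 1000. Consecutive cubes n³ from n = 6.
Stream D: 20, 20, 20, 20, 20. Constant 20.
Filling stream A at index 2 by its rule yields 64.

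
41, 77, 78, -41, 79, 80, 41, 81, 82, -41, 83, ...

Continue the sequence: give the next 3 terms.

84, 41, 85

Reading positions in blocks of 3 reveals the pattern ABB — 2 tracks woven together.
Track A: 41, -41, 41, -41. Alternating ±41.
Track B: 77, 78, 79, 80, 81, 82, 83. Linear: a_n = 76 + n.
Term 12 comes from track B (its 8th entry): 84.
Position 13 falls in track A as its term 5, giving 41.
The 14th slot belongs to track B; its 9th term is 85.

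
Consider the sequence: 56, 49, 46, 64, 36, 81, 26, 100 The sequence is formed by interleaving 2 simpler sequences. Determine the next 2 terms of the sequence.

16, 121

The terms cycle through 2 interleaved subsequences.
Track A = 56, 46, 36, 26: arithmetic with common difference −10.
Track B = 49, 64, 81, 100: the squares 7², 8², 9², ….
Position 9 falls in track A as its term 5, giving 16.
Term 10 comes from track B (its 5th entry): 121.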